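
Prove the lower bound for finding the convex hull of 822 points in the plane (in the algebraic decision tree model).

Reduction from sorting: given 822 numbers x_1,...,x_{822}, map x_i to the point (x_i, x_i^2) on the parabola y = x^2. All points are on the convex hull, and walking the hull gives them in sorted x-order. Since sorting requires Omega(n log n), so does planar convex hull.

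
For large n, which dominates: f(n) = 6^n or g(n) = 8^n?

g(n) = 8^n grows faster: (8/6)^n -> infinity since 8/6 > 1.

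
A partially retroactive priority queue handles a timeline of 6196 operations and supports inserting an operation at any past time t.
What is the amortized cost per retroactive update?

Partially retroactive priority queues (Demaine-Iacono-Langerman) allow updates at past times with queries only at the present. With a balanced BST over the m = 6196 timeline events tracking bridges, each retroactive insert or delete is O(log m) amortized.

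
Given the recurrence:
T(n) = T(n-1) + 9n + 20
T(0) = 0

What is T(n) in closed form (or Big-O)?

Dominant term in sum is 9*sum(i, i=1..n) = 9*n*(n+1)/2 = O(n^2).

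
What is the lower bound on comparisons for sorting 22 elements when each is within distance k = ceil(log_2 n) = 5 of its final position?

Partition the 22 positions into floor(n/k) blocks of k = 5 consecutive positions; any permutation within a block keeps every element within k of its final position, so there are at least (k!)^(n/k) distinguishable inputs. Lower bound: log_2((k!)^(n/k)) = (n/k) * log_2(k!) = Theta(n log k); with k = ceil(log_2 n), this is Omega(n log log n).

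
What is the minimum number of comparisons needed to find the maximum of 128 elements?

Finding the maximum requires 127 comparisons. Each comparison eliminates exactly one candidate. With 128 candidates, we need 127 eliminations.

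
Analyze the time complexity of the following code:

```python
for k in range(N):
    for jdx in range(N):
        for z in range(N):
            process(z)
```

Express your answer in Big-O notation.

Time complexity: O(n^3).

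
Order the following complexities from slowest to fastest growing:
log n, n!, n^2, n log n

Ordered by growth rate: log n < n log n < n^2 < n!.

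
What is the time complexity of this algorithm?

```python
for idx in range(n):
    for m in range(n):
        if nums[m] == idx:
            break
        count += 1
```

Time complexity: O(n^2).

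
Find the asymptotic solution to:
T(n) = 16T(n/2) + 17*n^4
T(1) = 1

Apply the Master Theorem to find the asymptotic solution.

a=16, b=2, f(n)=17*n^4. log_2(16) = 4. Case 2: T(n) = O(n^4 log n).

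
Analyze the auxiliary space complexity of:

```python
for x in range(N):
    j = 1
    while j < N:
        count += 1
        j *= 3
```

Space complexity: O(1).
Only a constant amount of auxiliary storage is used; nothing grows with n.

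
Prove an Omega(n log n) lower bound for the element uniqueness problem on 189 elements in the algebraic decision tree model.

In the algebraic decision tree model, element uniqueness on 189 elements is equivalent to determining which cell of an arrangement of C(189,2) = 17766 hyperplanes x_i = x_j contains the input point. Ben-Or's theorem shows this requires Omega(n log n).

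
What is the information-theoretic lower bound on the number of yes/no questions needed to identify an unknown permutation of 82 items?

There are 82! = 475364333701284174842138206989404946643813294067993328617160934076743994734899148613007131808479167119360000000000000000000 permutations. Each yes/no question gives at most 1 bit, so at least ceil(log_2(475364333701284174842138206989404946643813294067993328617160934076743994734899148613007131808479167119360000000000000000000)) = 408 questions are needed.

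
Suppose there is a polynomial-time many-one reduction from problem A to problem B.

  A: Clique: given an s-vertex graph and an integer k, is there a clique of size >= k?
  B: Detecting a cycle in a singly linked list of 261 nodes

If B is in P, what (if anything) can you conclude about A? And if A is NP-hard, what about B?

A poly-time reduction A <=_p B means any A-instance can be transformed to a B-instance in poly time.
If B is in P: compose the reduction with B's poly-time algorithm to solve A in poly time, so A is in P.
If A is NP-hard: every NP problem reduces to A, which reduces to B; composing reductions, every NP problem reduces to B, so B is NP-hard.
(Here in fact A is NP-complete and B is in P, so no such reduction is known -- its existence would imply P = NP; the analysis concerns only what the assumed reduction would or would not let you conclude.)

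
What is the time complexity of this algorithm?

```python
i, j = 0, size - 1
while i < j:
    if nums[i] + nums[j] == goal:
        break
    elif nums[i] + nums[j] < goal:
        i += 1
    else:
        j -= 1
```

Time complexity: O(n).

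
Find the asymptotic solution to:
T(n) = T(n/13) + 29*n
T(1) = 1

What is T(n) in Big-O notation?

Geometric series: 29*n*(1 + 1/13 + 1/13^2 + ...) = O(n). T(n) = O(n).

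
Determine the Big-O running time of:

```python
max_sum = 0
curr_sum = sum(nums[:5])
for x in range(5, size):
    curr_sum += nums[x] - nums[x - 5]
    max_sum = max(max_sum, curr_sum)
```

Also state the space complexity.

Time complexity: O(n).
Space complexity: O(1).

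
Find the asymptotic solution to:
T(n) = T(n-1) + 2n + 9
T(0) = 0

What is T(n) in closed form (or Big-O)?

Dominant term in sum is 2*sum(i, i=1..n) = 2*n*(n+1)/2 = O(n^2).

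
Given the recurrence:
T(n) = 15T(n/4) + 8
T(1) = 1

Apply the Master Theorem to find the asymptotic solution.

a=15, b=4, f(n)=8. log_4(15) = 1.953. Case 1 of Master Theorem: T(n) = O(n^1.953).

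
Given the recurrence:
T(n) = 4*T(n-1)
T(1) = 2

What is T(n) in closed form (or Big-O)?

Each step multiplies by 4. T(n) = T(1)*4^(n-1) = 2*4^(n-1).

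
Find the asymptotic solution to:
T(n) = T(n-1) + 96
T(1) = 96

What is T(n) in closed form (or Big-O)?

Unrolling: T(n) = T(n-1) + 96 = T(n-2) + 2*96 = ... = T(1) + (n-1)*96 = 96 + (n-1)*96 = 96n.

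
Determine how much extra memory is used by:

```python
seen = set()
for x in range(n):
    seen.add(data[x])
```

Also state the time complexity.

Space complexity: O(n).
Auxiliary storage grows linearly with the input size n in the worst case.
Time complexity: O(n).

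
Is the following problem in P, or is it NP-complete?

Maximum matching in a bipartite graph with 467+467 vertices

This problem is in P: Hopcroft-Karp runs in O(E sqrt(V)).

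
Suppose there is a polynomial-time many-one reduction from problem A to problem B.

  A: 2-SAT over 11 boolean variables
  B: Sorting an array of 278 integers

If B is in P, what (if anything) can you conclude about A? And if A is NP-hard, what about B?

A poly-time reduction A <=_p B means any A-instance can be transformed to a B-instance in poly time.
If B is in P: compose the reduction with B's poly-time algorithm to solve A in poly time, so A is in P.
If A is NP-hard: every NP problem reduces to A, which reduces to B; composing reductions, every NP problem reduces to B, so B is NP-hard.
(Here in fact A is P and B is P.)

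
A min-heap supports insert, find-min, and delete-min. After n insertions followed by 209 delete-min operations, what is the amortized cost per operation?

Insert takes O(log n) worst case. Delete-min takes O(log n). Over a sequence of n inserts and 209 delete-mins, total cost is O((n + 209) log n). Amortized per operation: O(log n).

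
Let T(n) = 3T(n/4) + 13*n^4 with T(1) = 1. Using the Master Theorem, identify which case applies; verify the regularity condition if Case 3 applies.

a=3, b=4, f(n)=13*n^4.
log_4(3) = 0.7925 < 4.
f(n) = Omega(n^(0.7925+epsilon)) for some epsilon > 0, so Case 3 is the candidate.
Regularity: a*f(n/b) = 3*13*(n/4)^4 = (3/256)*13*n^4 <= c*f(n) with c = 3/256 < 1. Satisfied.
Case 3: T(n) = Theta(n^4).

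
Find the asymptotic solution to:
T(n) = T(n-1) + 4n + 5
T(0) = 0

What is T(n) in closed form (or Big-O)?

Dominant term in sum is 4*sum(i, i=1..n) = 4*n*(n+1)/2 = O(n^2).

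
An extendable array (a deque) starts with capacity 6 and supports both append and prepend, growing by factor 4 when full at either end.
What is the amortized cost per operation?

Growth at either end copies all elements; capacities form a geometric sequence with ratio 4, so total copy cost over n operations is O(n) (two geometric series). Amortized O(1).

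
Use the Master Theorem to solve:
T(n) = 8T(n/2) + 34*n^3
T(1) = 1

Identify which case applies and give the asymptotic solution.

a=8, b=2, f(n)=34*n^3.
log_2(8) = 3, so n^(log_b(a)) = n^3.
f(n) = Theta(n^3), so Case 2 applies.
T(n) = Theta(n^3 log n).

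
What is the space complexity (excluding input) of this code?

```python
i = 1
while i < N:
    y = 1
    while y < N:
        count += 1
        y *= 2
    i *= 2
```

Space complexity: O(1).
Only a constant amount of auxiliary storage is used; nothing grows with n.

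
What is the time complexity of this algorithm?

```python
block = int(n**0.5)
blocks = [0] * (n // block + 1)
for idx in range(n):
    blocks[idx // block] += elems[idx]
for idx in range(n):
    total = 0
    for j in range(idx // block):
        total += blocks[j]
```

Time complexity: O(n * sqrt(n)).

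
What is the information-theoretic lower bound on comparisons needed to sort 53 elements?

There are 53! = 4274883284060025564298013753389399649690343788366813724672000000000000 possible orderings. Each comparison gives 1 bit. We need at least ceil(log_2(4274883284060025564298013753389399649690343788366813724672000000000000)) = 232 comparisons.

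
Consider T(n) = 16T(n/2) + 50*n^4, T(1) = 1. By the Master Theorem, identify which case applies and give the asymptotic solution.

a=16, b=2, f(n)=50*n^4.
log_2(16) = 4, so n^(log_b(a)) = n^4.
f(n) = Theta(n^4), so Case 2 applies.
T(n) = Theta(n^4 log n).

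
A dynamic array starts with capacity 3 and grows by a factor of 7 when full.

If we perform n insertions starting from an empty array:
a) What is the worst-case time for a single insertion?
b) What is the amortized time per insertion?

(a) Worst-case single insertion: O(n) -- when the array is full at capacity c, the resize copies all c elements, and c can be Theta(n).
(b) Resizes happen at sizes 3, 21, 147, ... Total copy cost for n insertions: 3 + 21 + ... = O(n) (geometric series with ratio 1/7). Amortized cost per insertion: O(n)/n = O(1).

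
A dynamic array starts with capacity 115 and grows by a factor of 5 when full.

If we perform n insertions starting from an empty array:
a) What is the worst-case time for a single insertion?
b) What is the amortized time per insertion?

(a) Worst-case single insertion: O(n) -- when the array is full at capacity c, the resize copies all c elements, and c can be Theta(n).
(b) Resizes happen at sizes 115, 575, 2875, ... Total copy cost for n insertions: 115 + 575 + ... = O(n) (geometric series with ratio 1/5). Amortized cost per insertion: O(n)/n = O(1).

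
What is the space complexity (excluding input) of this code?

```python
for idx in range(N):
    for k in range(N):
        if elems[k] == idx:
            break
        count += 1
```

Space complexity: O(1).
Only a constant amount of auxiliary storage is used; nothing grows with n.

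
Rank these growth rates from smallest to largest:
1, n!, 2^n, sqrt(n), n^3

Ordered by growth rate: 1 < sqrt(n) < n^3 < 2^n < n!.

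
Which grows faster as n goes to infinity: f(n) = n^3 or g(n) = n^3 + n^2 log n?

f(n) = n^3 and g(n) = n^3 + n^2 log n are Theta of each other: the lower-order n^2 log n term is o(n^3); both are Theta(n^3).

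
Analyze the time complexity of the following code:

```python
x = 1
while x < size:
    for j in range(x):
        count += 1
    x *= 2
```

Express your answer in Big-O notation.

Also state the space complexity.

Time complexity: O(n).
Space complexity: O(1).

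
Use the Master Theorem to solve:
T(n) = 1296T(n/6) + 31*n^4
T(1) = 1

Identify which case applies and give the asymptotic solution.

a=1296, b=6, f(n)=31*n^4.
log_6(1296) = 4, so n^(log_b(a)) = n^4.
f(n) = Theta(n^4), so Case 2 applies.
T(n) = Theta(n^4 log n).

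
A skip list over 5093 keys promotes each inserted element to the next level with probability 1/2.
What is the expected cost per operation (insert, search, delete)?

Expected number of levels is O(log_2(5093)) = O(log n). A search visits O(1) expected nodes per level over O(log n) levels. Insert/delete are a search plus O(1) pointer updates per level. Expected O(log n) per operation.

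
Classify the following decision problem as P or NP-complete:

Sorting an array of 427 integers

This problem is in P: merge sort runs in O(n log n).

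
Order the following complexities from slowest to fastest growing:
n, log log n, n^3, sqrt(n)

Ordered by growth rate: log log n < sqrt(n) < n < n^3.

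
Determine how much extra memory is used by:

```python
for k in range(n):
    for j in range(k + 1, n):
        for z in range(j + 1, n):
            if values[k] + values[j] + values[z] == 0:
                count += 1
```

Space complexity: O(1).
Only a constant amount of auxiliary storage is used; nothing grows with n.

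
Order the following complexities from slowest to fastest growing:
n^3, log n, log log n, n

Ordered by growth rate: log log n < log n < n < n^3.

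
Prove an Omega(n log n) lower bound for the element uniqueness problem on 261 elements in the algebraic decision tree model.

In the algebraic decision tree model, element uniqueness on 261 elements is equivalent to determining which cell of an arrangement of C(261,2) = 33930 hyperplanes x_i = x_j contains the input point. Ben-Or's theorem shows this requires Omega(n log n).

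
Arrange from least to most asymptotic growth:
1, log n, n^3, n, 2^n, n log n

Ordered by growth rate: 1 < log n < n < n log n < n^3 < 2^n.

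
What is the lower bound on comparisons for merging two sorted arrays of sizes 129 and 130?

Adversary argument: with sizes 129 and 130 (differing by at most 1), interleave the two arrays so that every consecutive pair in the output comes from different inputs. Then each of the 258 adjacent output pairs must be directly compared, or the algorithm cannot determine their relative order. So 258 comparisons are necessary; standard merge achieves this.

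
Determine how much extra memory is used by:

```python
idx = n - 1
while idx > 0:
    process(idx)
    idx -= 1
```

Space complexity: O(1).
Only a constant amount of auxiliary storage is used; nothing grows with n.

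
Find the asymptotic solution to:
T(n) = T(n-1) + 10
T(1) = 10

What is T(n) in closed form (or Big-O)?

Unrolling: T(n) = T(n-1) + 10 = T(n-2) + 2*10 = ... = T(1) + (n-1)*10 = 10 + (n-1)*10 = 10n.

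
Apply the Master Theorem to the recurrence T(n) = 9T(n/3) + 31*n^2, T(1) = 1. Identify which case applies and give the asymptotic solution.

a=9, b=3, f(n)=31*n^2.
log_3(9) = 2, so n^(log_b(a)) = n^2.
f(n) = Theta(n^2), so Case 2 applies.
T(n) = Theta(n^2 log n).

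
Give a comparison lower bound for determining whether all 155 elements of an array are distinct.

In the algebraic decision-tree model, the YES region for element distinctness on 155 elements has 155! connected components (one per ordering). Ben-Or's theorem then gives a lower bound of Omega(log(n!)) = Omega(n log n).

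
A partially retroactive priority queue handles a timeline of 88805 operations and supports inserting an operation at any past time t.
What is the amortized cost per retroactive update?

Partially retroactive priority queues (Demaine-Iacono-Langerman) allow updates at past times with queries only at the present. With a balanced BST over the m = 88805 timeline events tracking bridges, each retroactive insert or delete is O(log m) amortized.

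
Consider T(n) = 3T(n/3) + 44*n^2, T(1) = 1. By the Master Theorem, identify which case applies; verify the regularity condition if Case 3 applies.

a=3, b=3, f(n)=44*n^2.
log_3(3) = 1 < 2.
f(n) = Omega(n^(1+epsilon)) for some epsilon > 0, so Case 3 is the candidate.
Regularity: a*f(n/b) = 3*44*(n/3)^2 = (3/9)*44*n^2 <= c*f(n) with c = 3/9 < 1. Satisfied.
Case 3: T(n) = Theta(n^2).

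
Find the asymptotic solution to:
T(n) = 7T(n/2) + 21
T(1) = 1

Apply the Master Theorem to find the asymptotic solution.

a=7, b=2, f(n)=21. log_2(7) = 2.807. Case 1 of Master Theorem: T(n) = O(n^2.807).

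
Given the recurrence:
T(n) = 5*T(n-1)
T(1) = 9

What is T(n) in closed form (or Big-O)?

Each step multiplies by 5. T(n) = T(1)*5^(n-1) = 9*5^(n-1).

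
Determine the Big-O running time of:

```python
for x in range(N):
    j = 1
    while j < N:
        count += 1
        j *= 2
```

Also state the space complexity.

Time complexity: O(n log n).
Space complexity: O(1).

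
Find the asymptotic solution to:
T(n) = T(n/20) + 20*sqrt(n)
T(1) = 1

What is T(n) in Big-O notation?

Each level contributes sqrt(n/20^k). Geometric series with ratio 1/sqrt(20) < 1 sums to O(sqrt(n)).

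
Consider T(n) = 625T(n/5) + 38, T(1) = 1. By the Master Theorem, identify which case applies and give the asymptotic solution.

a=625, b=5, f(n)=38.
log_5(625) = 4 > 0.
Since f(n) = O(n^0) is polynomially smaller than n^4, Case 1 applies.
T(n) = Theta(n^4).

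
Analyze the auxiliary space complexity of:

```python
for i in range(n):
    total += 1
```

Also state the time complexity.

Space complexity: O(1).
Only a constant amount of auxiliary storage is used; nothing grows with n.
Time complexity: O(n).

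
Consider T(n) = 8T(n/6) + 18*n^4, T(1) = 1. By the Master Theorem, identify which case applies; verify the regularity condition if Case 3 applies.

a=8, b=6, f(n)=18*n^4.
log_6(8) = 1.161 < 4.
f(n) = Omega(n^(1.161+epsilon)) for some epsilon > 0, so Case 3 is the candidate.
Regularity: a*f(n/b) = 8*18*(n/6)^4 = (8/1296)*18*n^4 <= c*f(n) with c = 8/1296 < 1. Satisfied.
Case 3: T(n) = Theta(n^4).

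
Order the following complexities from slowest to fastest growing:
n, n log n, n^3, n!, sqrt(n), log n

Ordered by growth rate: log n < sqrt(n) < n < n log n < n^3 < n!.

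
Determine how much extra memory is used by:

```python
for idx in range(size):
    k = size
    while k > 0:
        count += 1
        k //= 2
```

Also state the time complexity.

Space complexity: O(1).
Only a constant amount of auxiliary storage is used; nothing grows with n.
Time complexity: O(n log n).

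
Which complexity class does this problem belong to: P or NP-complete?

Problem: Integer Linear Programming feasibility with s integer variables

This problem is NP-complete: ILP feasibility is NP-complete (LP relaxation is in P).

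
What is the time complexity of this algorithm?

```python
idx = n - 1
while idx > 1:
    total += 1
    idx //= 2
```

Time complexity: O(log n).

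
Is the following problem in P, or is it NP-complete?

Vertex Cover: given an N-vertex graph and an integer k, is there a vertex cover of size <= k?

This problem is NP-complete: one of Karp's 21 NP-complete problems (with k part of the input; for any fixed constant k it is in P).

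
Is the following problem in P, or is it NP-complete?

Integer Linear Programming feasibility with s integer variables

This problem is NP-complete: ILP feasibility is NP-complete (LP relaxation is in P).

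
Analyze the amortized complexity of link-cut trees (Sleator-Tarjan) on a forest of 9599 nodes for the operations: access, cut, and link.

Link-cut trees represent the forest using splay trees over preferred paths. With potential Phi = sum over nodes of log(size of virtual subtree), each access on 9599 nodes is O(log 9599) = O(log n) amortized by the splay-tree access lemma. Cut and link are O(1) plus one access.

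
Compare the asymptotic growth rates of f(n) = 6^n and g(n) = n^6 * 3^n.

f(n) = 6^n grows faster: 6^n / (n^6 3^n) = (6/3)^n / n^6 -> infinity since 6/3 > 1.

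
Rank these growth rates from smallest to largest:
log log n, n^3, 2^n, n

Ordered by growth rate: log log n < n < n^3 < 2^n.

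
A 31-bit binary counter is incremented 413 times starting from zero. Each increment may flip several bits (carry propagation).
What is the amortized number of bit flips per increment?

Bit i flips on every 2^i-th increment, so over 413 increments bit i flips floor(413/2^i) times. Summing over i: total flips < 2 * 413. Amortized: < 2 = O(1) per increment.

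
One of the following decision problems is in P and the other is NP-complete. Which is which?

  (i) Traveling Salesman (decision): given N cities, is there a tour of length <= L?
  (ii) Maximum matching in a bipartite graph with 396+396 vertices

(i) is NP-complete: reduces from Hamiltonian Cycle.
(ii) is P: Hopcroft-Karp runs in O(E sqrt(V)).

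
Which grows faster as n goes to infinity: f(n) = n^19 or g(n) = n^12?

f(n) = n^19 grows faster: n^19/n^12 = n^7 -> infinity.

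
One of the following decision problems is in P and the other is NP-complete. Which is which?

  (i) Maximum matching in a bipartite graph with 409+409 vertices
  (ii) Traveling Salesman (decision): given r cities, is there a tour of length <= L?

(i) is P: Hopcroft-Karp runs in O(E sqrt(V)).
(ii) is NP-complete: reduces from Hamiltonian Cycle.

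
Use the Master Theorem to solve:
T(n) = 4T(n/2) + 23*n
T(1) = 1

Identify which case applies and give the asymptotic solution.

a=4, b=2, f(n)=23*n.
log_2(4) = 2 > 1.
Since f(n) = O(n^1) is polynomially smaller than n^2, Case 1 applies.
T(n) = Theta(n^2).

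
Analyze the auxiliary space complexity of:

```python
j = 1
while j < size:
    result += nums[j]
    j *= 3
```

Space complexity: O(1).
Only a constant amount of auxiliary storage is used; nothing grows with n.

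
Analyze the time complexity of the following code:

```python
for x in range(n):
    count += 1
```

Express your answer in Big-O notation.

Time complexity: O(n).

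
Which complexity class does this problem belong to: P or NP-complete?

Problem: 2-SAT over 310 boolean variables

This problem is in P: 2-SAT is solvable in linear time via implication-graph SCCs.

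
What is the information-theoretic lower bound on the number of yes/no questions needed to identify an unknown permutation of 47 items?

There are 47! = 258623241511168180642964355153611979969197632389120000000000 permutations. Each yes/no question gives at most 1 bit, so at least ceil(log_2(258623241511168180642964355153611979969197632389120000000000)) = 198 questions are needed.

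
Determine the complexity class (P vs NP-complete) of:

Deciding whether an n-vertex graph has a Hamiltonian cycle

This problem is NP-complete: one of Karp's 21 NP-complete problems.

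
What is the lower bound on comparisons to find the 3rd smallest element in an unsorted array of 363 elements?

Finding the 3rd smallest of 363 elements requires Omega(n) comparisons. Every element must participate in at least one comparison; otherwise it could be the 3rd smallest.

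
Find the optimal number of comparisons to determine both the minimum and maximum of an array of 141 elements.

Naive approach: 280 comparisons (140 for max + 140 for min).
Optimal: Compare elements in pairs first (floor(n/2) = 70 comparisons), then find max among winners and min among losers (70 comparisons each).
Total: ceil(3n/2) - 2 = 210 comparisons. An adversary argument shows this is also a lower bound.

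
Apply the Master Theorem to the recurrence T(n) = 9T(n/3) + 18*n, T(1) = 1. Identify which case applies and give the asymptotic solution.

a=9, b=3, f(n)=18*n.
log_3(9) = 2 > 1.
Since f(n) = O(n^1) is polynomially smaller than n^2, Case 1 applies.
T(n) = Theta(n^2).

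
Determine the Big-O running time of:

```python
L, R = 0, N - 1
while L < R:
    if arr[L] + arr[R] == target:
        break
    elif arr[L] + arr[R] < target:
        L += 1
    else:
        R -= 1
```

Time complexity: O(n).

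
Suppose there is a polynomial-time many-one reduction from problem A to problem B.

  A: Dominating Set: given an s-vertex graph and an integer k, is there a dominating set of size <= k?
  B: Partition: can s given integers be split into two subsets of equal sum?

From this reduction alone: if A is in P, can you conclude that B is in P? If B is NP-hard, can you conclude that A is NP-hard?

A poly-time reduction A <=_p B transfers tractability DOWN (B easy => A easy) and hardness UP (A hard => B hard), not the reverse.
From A in P, the reduction alone does NOT give B in P: any problem in P trivially reduces to SAT, yet SAT is not known to be in P.
From B NP-hard, the reduction alone does NOT give A NP-hard: again, easy problems reduce to hard ones.
(Here in fact A is NP-complete and B is NP-complete.)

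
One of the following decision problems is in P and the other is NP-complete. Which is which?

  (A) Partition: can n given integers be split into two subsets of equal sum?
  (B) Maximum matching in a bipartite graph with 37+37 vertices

(A) is NP-complete: Subset Sum reduces to it (one of Karp's 21 NP-complete problems).
(B) is P: Hopcroft-Karp runs in O(E sqrt(V)).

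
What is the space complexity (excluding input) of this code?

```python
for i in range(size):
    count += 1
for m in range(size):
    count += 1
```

Space complexity: O(1).
Only a constant amount of auxiliary storage is used; nothing grows with n.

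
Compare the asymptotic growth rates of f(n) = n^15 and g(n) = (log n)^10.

f(n) = n^15 grows faster: any positive polynomial dominates any polylog.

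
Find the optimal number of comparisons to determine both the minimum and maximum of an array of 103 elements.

Naive approach: 204 comparisons (102 for max + 102 for min).
Optimal: Compare elements in pairs first (floor(n/2) = 51 comparisons), then find max among winners and min among losers (51 comparisons each).
Total: ceil(3n/2) - 2 = 153 comparisons. An adversary argument shows this is also a lower bound.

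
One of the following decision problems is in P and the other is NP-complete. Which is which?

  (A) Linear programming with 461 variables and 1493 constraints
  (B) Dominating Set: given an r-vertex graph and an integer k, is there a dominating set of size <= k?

(A) is P: the ellipsoid and interior-point methods run in polynomial time.
(B) is NP-complete: reduces from Set Cover (with k part of the input).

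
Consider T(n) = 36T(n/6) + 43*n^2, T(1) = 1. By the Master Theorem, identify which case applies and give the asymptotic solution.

a=36, b=6, f(n)=43*n^2.
log_6(36) = 2, so n^(log_b(a)) = n^2.
f(n) = Theta(n^2), so Case 2 applies.
T(n) = Theta(n^2 log n).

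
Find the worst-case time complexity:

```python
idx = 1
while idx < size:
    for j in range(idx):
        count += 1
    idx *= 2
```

Time complexity: O(n).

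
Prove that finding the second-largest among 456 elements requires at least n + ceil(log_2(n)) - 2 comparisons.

Lower bound (adversary): identifying the maximum requires 456-1 comparisons (each eliminates one candidate). Assign weight 1 to each element; on each comparison the adversary lets the heavier side win and gives it the loser's weight. The max ends with weight 456, but each comparison it wins at most doubles its weight, so the max must win >= ceil(log_2(456)) = 9 comparisons. The second-largest is one of those 9 direct losers to the max, and identifying which one is largest needs >= 9-1 further comparisons. Total >= 456-1 + 9-1 = 463.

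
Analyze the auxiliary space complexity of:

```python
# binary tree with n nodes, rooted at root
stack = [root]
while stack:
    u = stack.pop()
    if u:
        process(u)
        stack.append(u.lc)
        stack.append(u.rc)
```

Space complexity: O(n).
Auxiliary storage grows linearly with the input size n in the worst case.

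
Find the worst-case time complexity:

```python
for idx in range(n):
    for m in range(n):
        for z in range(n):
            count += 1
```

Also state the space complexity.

Time complexity: O(n^3).
Space complexity: O(1).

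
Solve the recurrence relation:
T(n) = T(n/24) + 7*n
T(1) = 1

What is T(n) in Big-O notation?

Geometric series: 7*n*(1 + 1/24 + 1/24^2 + ...) = O(n). T(n) = O(n).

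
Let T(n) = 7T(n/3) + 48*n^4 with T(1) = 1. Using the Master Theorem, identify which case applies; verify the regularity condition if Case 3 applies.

a=7, b=3, f(n)=48*n^4.
log_3(7) = 1.771 < 4.
f(n) = Omega(n^(1.771+epsilon)) for some epsilon > 0, so Case 3 is the candidate.
Regularity: a*f(n/b) = 7*48*(n/3)^4 = (7/81)*48*n^4 <= c*f(n) with c = 7/81 < 1. Satisfied.
Case 3: T(n) = Theta(n^4).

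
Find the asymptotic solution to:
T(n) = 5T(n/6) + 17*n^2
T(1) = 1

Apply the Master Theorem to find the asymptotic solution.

a=5, b=6, f(n)=17*n^2. log_6(5) = 0.8982 < 2. Case 3: T(n) = O(n^2).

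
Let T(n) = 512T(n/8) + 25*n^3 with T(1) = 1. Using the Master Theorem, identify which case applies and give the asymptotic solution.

a=512, b=8, f(n)=25*n^3.
log_8(512) = 3, so n^(log_b(a)) = n^3.
f(n) = Theta(n^3), so Case 2 applies.
T(n) = Theta(n^3 log n).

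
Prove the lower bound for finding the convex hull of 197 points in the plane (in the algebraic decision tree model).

Reduction from sorting: given 197 numbers x_1,...,x_{197}, map x_i to the point (x_i, x_i^2) on the parabola y = x^2. All points are on the convex hull, and walking the hull gives them in sorted x-order. Since sorting requires Omega(n log n), so does planar convex hull.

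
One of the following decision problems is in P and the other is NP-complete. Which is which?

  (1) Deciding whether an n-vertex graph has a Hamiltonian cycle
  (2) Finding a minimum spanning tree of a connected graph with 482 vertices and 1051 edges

(1) is NP-complete: one of Karp's 21 NP-complete problems.
(2) is P: Kruskal's / Prim's algorithms run in polynomial time.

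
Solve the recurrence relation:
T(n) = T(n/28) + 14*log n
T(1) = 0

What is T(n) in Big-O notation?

Each of the log_28(n) levels adds O(log n). T(n) = O(log^2 n).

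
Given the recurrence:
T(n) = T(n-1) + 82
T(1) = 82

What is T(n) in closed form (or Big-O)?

Unrolling: T(n) = T(n-1) + 82 = T(n-2) + 2*82 = ... = T(1) + (n-1)*82 = 82 + (n-1)*82 = 82n.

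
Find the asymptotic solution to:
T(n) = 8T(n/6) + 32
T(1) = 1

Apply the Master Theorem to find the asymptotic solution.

a=8, b=6, f(n)=32. log_6(8) = 1.161. Case 1 of Master Theorem: T(n) = O(n^1.161).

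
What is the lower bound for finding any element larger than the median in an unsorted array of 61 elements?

To find an element larger than the median of 61 elements, we must see Omega(n) elements. Without seeing enough elements, an adversary can make any unseen element the median.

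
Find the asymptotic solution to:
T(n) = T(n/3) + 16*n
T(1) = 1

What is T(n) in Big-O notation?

Geometric series: 16*n*(1 + 1/3 + 1/3^2 + ...) = O(n). T(n) = O(n).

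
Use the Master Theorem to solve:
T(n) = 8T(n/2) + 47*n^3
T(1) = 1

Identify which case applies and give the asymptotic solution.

a=8, b=2, f(n)=47*n^3.
log_2(8) = 3, so n^(log_b(a)) = n^3.
f(n) = Theta(n^3), so Case 2 applies.
T(n) = Theta(n^3 log n).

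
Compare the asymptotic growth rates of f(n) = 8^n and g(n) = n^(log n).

f(n) = 8^n grows faster: take logs: log(n^(log n)) = (log n)^2, log(8^n) = n log 8; n dominates (log n)^2.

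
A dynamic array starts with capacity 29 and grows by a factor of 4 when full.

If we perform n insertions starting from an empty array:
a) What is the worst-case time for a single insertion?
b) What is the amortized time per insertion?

(a) Worst-case single insertion: O(n) -- when the array is full at capacity c, the resize copies all c elements, and c can be Theta(n).
(b) Resizes happen at sizes 29, 116, 464, ... Total copy cost for n insertions: 29 + 116 + ... = O(n) (geometric series with ratio 1/4). Amortized cost per insertion: O(n)/n = O(1).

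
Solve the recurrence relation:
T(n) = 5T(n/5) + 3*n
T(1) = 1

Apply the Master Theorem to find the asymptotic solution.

a=5, b=5, f(n)=3*n. log_5(5) = 1. Case 2: T(n) = O(n log n).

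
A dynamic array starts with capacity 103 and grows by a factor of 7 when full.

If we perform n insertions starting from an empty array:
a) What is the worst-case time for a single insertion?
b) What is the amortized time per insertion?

(a) Worst-case single insertion: O(n) -- when the array is full at capacity c, the resize copies all c elements, and c can be Theta(n).
(b) Resizes happen at sizes 103, 721, 5047, ... Total copy cost for n insertions: 103 + 721 + ... = O(n) (geometric series with ratio 1/7). Amortized cost per insertion: O(n)/n = O(1).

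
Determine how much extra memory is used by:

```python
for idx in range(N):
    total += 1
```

Space complexity: O(1).
Only a constant amount of auxiliary storage is used; nothing grows with n.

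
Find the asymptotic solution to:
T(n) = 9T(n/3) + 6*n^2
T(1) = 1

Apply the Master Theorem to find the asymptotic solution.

a=9, b=3, f(n)=6*n^2. log_3(9) = 2. Case 2: T(n) = O(n^2 log n).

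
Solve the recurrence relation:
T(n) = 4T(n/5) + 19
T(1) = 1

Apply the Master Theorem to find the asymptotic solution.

a=4, b=5, f(n)=19. log_5(4) = 0.8614. Case 1 of Master Theorem: T(n) = O(n^0.8614).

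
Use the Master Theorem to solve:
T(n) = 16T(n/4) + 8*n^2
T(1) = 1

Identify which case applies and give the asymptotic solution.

a=16, b=4, f(n)=8*n^2.
log_4(16) = 2, so n^(log_b(a)) = n^2.
f(n) = Theta(n^2), so Case 2 applies.
T(n) = Theta(n^2 log n).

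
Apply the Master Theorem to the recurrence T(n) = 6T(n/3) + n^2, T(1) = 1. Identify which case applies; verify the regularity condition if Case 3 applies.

a=6, b=3, f(n)=n^2.
log_3(6) = 1.631 < 2.
f(n) = Omega(n^(1.631+epsilon)) for some epsilon > 0, so Case 3 is the candidate.
Regularity: a*f(n/b) = 6*1*(n/3)^2 = (6/9)*1*n^2 <= c*f(n) with c = 6/9 < 1. Satisfied.
Case 3: T(n) = Theta(n^2).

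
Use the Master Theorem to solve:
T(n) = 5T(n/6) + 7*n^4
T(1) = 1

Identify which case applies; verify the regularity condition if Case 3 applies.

a=5, b=6, f(n)=7*n^4.
log_6(5) = 0.8982 < 4.
f(n) = Omega(n^(0.8982+epsilon)) for some epsilon > 0, so Case 3 is the candidate.
Regularity: a*f(n/b) = 5*7*(n/6)^4 = (5/1296)*7*n^4 <= c*f(n) with c = 5/1296 < 1. Satisfied.
Case 3: T(n) = Theta(n^4).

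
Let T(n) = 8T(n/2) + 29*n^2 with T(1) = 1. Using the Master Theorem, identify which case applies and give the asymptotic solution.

a=8, b=2, f(n)=29*n^2.
log_2(8) = 3 > 2.
Since f(n) = O(n^2) is polynomially smaller than n^3, Case 1 applies.
T(n) = Theta(n^3).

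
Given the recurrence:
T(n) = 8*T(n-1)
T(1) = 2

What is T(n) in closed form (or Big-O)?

Each step multiplies by 8. T(n) = T(1)*8^(n-1) = 2*8^(n-1).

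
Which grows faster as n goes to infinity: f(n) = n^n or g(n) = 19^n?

f(n) = n^n grows faster: n^n / 19^n = (n/19)^n -> infinity once n > 19.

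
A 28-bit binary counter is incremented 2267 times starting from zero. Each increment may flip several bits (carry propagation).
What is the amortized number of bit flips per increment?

Bit i flips on every 2^i-th increment, so over 2267 increments bit i flips floor(2267/2^i) times. Summing over i: total flips < 2 * 2267. Amortized: < 2 = O(1) per increment.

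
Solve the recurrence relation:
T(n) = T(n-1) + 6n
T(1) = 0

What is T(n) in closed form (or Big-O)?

Unrolling: T(n) = 0 + 6*(2 + 3 + ... + n) = 0 + 6*(n(n+1)/2 - 1) = O(n^2).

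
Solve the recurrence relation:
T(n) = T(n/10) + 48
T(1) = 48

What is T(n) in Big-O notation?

Each step divides n by 10 and adds 48. After log_10(n) steps, T(n) = O(log n).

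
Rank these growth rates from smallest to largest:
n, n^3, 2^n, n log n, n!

Ordered by growth rate: n < n log n < n^3 < 2^n < n!.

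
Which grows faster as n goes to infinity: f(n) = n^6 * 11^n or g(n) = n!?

g(n) = n! grows faster: by Stirling n! ~ (n/e)^n sqrt(2*pi*n); (n/e)^n eventually dominates n^6 * 11^n.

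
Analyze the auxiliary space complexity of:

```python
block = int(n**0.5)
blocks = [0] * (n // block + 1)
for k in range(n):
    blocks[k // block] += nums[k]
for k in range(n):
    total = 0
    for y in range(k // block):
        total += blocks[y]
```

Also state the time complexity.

Space complexity: O(sqrt(n)).
Storage scales with sqrt(n).
Time complexity: O(n * sqrt(n)).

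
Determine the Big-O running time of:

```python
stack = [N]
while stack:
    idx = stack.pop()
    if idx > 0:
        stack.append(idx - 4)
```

Time complexity: O(n).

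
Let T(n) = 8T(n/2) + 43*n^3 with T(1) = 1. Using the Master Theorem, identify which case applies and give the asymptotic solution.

a=8, b=2, f(n)=43*n^3.
log_2(8) = 3, so n^(log_b(a)) = n^3.
f(n) = Theta(n^3), so Case 2 applies.
T(n) = Theta(n^3 log n).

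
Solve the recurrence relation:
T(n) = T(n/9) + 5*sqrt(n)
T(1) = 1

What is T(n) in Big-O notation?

Each level contributes sqrt(n/9^k). Geometric series with ratio 1/sqrt(9) < 1 sums to O(sqrt(n)).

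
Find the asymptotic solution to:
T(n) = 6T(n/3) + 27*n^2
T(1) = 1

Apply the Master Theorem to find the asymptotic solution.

a=6, b=3, f(n)=27*n^2. log_3(6) = 1.631 < 2. Case 3: T(n) = O(n^2).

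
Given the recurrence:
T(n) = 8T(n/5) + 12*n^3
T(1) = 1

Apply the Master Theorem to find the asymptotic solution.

a=8, b=5, f(n)=12*n^3. log_5(8) = 1.292 < 3. Case 3: T(n) = O(n^3).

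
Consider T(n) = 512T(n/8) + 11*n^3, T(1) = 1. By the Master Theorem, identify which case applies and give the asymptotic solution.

a=512, b=8, f(n)=11*n^3.
log_8(512) = 3, so n^(log_b(a)) = n^3.
f(n) = Theta(n^3), so Case 2 applies.
T(n) = Theta(n^3 log n).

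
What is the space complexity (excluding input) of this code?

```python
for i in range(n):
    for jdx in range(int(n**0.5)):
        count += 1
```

Space complexity: O(1).
Only a constant amount of auxiliary storage is used; nothing grows with n.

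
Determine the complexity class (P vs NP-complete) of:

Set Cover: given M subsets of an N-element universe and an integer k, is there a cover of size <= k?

This problem is NP-complete: one of Karp's 21 NP-complete problems (with k part of the input).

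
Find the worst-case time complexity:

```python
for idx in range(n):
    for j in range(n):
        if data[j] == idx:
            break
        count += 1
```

Time complexity: O(n^2).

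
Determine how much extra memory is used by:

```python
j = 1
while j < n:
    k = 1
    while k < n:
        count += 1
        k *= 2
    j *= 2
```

Space complexity: O(1).
Only a constant amount of auxiliary storage is used; nothing grows with n.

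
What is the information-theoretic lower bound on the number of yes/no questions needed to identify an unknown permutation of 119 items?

There are 119! = 55745857612076058813234317117419771556272886109483581752463927935846946310374691578057284710599874844234646982443450754604453404911734348832487342619913750049708004343808000000000000000000000000000 permutations. Each yes/no question gives at most 1 bit, so at least ceil(log_2(55745857612076058813234317117419771556272886109483581752463927935846946310374691578057284710599874844234646982443450754604453404911734348832487342619913750049708004343808000000000000000000000000000)) = 654 questions are needed.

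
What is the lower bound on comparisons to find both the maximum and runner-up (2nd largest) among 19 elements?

Lower bound: finding the max needs 19-1 comparisons. By an adversary weight-doubling argument, the maximum element must personally win at least ceil(log_2(19)) = 5 comparisons in any correct algorithm. The 2nd largest is among those 5 direct losers, and distinguishing it requires 5-1 more comparisons. Total >= 19-1 + 5-1 = 22. A balanced tournament achieves this bound exactly.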